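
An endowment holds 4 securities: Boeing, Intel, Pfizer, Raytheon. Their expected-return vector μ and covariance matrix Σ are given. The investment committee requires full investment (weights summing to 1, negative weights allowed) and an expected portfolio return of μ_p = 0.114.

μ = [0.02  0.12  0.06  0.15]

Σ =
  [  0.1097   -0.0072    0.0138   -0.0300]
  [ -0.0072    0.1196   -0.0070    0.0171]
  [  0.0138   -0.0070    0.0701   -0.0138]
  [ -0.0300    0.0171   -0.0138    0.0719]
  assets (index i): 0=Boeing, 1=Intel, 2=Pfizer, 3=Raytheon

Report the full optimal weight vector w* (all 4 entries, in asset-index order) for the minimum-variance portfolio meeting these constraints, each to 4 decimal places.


0.0901  0.1611  0.2162  0.5326

u=Σ⁻¹μ = [0.7452  0.7712  1.2700  2.4575]
v=Σ⁻¹𝟙 = [13.2237  7.1350  16.4877  20.8934]
a=μᵀu=0.552275  b=𝟙ᵀu=5.243942  c=𝟙ᵀv=57.739789  D=ac−b²=4.389303
λ₁=(c·0.114−b)/D = (57.739789·0.114−5.243942)/4.389303 = 0.304922
λ₂=(a−b·0.114)/D = (0.552275−5.243942·0.114)/4.389303 = -0.010374
w* = 0.304922·u + -0.010374·v:
  w_0 = 0.304922·0.7452 + -0.010374·13.2237 = 0.0901  (Boeing)
  w_1 = 0.304922·0.7712 + -0.010374·7.1350 = 0.1611  (Intel)
  w_2 = 0.304922·1.2700 + -0.010374·16.4877 = 0.2162  (Pfizer)
  w_3 = 0.304922·2.4575 + -0.010374·20.8934 = 0.5326  (Raytheon)
Σw_i=1.0000  μᵀw=0.1140
σ²=wᵀΣw=λ₁·μ_p+λ₂ = 0.304922·0.114 + -0.010374 = 0.024387 ≈ 0.0244


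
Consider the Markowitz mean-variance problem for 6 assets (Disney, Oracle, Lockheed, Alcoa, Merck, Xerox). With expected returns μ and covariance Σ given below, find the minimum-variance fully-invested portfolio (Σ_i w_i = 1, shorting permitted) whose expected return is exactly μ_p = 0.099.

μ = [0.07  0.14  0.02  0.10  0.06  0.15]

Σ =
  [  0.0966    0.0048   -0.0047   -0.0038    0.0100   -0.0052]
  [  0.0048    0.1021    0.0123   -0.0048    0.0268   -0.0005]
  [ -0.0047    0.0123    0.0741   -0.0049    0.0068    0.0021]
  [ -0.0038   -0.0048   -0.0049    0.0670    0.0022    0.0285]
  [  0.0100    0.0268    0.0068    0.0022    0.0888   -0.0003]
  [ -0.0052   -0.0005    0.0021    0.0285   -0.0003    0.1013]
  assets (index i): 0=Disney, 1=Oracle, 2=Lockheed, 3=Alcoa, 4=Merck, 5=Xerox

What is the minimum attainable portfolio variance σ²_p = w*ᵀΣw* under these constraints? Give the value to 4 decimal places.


0.0192

u=Σ⁻¹μ = [0.7573  1.3394  0.1214  1.1211  0.1532  1.2088]
v=Σ⁻¹𝟙 = [10.8638  6.6263  13.2262  14.1102  6.6967  6.2379]
a=μᵀu=0.545571  b=𝟙ᵀu=4.701184  c=𝟙ᵀv=57.761128  D=ac−b²=9.411656
λ₁=(c·0.099−b)/D = (57.761128·0.099−4.701184)/9.411656 = 0.108075
λ₂=(a−b·0.099)/D = (0.545571−4.701184·0.099)/9.411656 = 0.008516
w* = 0.108075·u + 0.008516·v:
  w_0 = 0.108075·0.7573 + 0.008516·10.8638 = 0.1744  (Disney)
  w_1 = 0.108075·1.3394 + 0.008516·6.6263 = 0.2012  (Oracle)
  w_2 = 0.108075·0.1214 + 0.008516·13.2262 = 0.1258  (Lockheed)
  w_3 = 0.108075·1.1211 + 0.008516·14.1102 = 0.2413  (Alcoa)
  w_4 = 0.108075·0.1532 + 0.008516·6.6967 = 0.0736  (Merck)
  w_5 = 0.108075·1.2088 + 0.008516·6.2379 = 0.1838  (Xerox)
Σw_i=1.0000  μᵀw=0.0990
σ²=wᵀΣw=λ₁·μ_p+λ₂ = 0.108075·0.099 + 0.008516 = 0.019216 ≈ 0.0192


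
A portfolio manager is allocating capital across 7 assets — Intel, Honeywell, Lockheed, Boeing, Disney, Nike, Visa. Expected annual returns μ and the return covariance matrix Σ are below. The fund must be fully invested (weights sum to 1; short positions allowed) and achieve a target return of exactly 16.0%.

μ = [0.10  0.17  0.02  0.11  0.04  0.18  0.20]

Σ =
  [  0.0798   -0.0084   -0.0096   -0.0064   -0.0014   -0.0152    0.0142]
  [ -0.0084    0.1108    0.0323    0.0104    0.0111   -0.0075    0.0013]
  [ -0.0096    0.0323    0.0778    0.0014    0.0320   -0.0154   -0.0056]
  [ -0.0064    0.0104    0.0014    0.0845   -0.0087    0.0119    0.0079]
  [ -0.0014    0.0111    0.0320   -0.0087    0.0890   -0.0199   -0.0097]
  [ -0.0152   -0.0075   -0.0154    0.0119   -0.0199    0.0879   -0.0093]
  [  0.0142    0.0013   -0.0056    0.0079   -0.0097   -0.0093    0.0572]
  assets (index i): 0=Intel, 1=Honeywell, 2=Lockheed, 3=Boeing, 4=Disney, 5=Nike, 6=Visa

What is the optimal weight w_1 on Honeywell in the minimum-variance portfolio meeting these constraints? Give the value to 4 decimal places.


g=Σ⁻¹μ = [1.4135  1.5929  0.0629  0.5698  1.4063  3.0799  3.7761]
h=Σ⁻¹𝟙 = [16.0947  5.6788  12.0234  8.8980  14.0428  20.7419  19.0598]
a=μᵀg=1.841928  b=𝟙ᵀg=11.901346  c=𝟙ᵀh=96.539484  D=ac−b²=36.176790
λ₁=(c·0.160−b)/D = (96.539484·0.160−11.901346)/36.176790 = 0.097990
λ₂=(a−b·0.160)/D = (1.841928−11.901346·0.160)/36.176790 = -0.001722
w* = 0.097990·g + -0.001722·h:
  w_0 = 0.097990·1.4135 + -0.001722·16.0947 = 0.1108  (Intel)
  w_1 = 0.097990·1.5929 + -0.001722·5.6788 = 0.1463  (Honeywell)
  w_2 = 0.097990·0.0629 + -0.001722·12.0234 = -0.0145  (Lockheed)
  w_3 = 0.097990·0.5698 + -0.001722·8.8980 = 0.0405  (Boeing)
  w_4 = 0.097990·1.4063 + -0.001722·14.0428 = 0.1136  (Disney)
  w_5 = 0.097990·3.0799 + -0.001722·20.7419 = 0.2661  (Nike)
  w_6 = 0.097990·3.7761 + -0.001722·19.0598 = 0.3372  (Visa)
Σw_i=1.0000  μᵀw=0.1600
σ²=wᵀΣw=λ₁·μ_p+λ₂ = 0.097990·0.160 + -0.001722 = 0.013957 ≈ 0.0140

0.1463


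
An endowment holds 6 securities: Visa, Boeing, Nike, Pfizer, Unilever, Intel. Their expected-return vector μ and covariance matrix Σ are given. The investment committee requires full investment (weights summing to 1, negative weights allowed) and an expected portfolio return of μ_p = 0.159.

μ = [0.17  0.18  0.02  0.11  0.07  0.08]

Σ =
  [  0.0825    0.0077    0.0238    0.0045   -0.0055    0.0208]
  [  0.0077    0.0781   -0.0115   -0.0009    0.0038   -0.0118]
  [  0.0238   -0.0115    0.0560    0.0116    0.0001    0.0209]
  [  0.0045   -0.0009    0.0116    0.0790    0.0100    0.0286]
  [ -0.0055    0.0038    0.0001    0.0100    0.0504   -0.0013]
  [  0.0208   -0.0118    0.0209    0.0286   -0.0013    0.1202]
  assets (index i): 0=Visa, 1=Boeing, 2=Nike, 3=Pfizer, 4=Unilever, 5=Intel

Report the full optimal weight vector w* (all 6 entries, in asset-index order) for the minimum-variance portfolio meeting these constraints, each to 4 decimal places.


u=Σ⁻¹μ = [1.9135  2.0652  -0.3926  1.0765  1.2385  0.3627]
v=Σ⁻¹𝟙 = [6.1053  14.3279  15.1073  6.2169  18.2866  4.7613]
a=μᵀu=0.923312  b=𝟙ᵀu=6.263900  c=𝟙ᵀv=64.805322  D=ac−b²=20.599108
λ₁=(c·0.159−b)/D = (64.805322·0.159−6.263900)/20.599108 = 0.196132
λ₂=(a−b·0.159)/D = (0.923312−6.263900·0.159)/20.599108 = -0.003527
w* = 0.196132·u + -0.003527·v:
  w_0 = 0.196132·1.9135 + -0.003527·6.1053 = 0.3538  (Visa)
  w_1 = 0.196132·2.0652 + -0.003527·14.3279 = 0.3545  (Boeing)
  w_2 = 0.196132·-0.3926 + -0.003527·15.1073 = -0.1303  (Nike)
  w_3 = 0.196132·1.0765 + -0.003527·6.2169 = 0.1892  (Pfizer)
  w_4 = 0.196132·1.2385 + -0.003527·18.2866 = 0.1784  (Unilever)
  w_5 = 0.196132·0.3627 + -0.003527·4.7613 = 0.0543  (Intel)
Σw_i=1.0000  μᵀw=0.1590
σ²=wᵀΣw=λ₁·μ_p+λ₂ = 0.196132·0.159 + -0.003527 = 0.027658 ≈ 0.0277

0.3538  0.3545  -0.1303  0.1892  0.1784  0.0543


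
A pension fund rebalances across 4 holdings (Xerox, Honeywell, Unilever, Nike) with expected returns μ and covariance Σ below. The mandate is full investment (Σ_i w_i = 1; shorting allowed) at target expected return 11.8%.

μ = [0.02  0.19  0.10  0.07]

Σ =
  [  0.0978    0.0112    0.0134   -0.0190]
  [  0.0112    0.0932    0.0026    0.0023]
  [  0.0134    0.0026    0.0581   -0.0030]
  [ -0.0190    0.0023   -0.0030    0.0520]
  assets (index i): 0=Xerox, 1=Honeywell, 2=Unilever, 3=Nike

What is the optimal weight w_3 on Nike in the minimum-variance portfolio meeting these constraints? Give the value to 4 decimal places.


0.2982

u=Σ⁻¹μ = [0.0120  1.9561  1.7012  1.3622]
v=Σ⁻¹𝟙 = [11.8513  8.2829  15.3511  24.0803]
a=μᵀu=0.637373  b=𝟙ᵀu=5.031512  c=𝟙ᵀv=59.565585  D=ac−b²=12.649366
λ₁=(c·0.118−b)/D = (59.565585·0.118−5.031512)/12.649366 = 0.157891
λ₂=(a−b·0.118)/D = (0.637373−5.031512·0.118)/12.649366 = 0.003451
w* = 0.157891·u + 0.003451·v:
  w_0 = 0.157891·0.0120 + 0.003451·11.8513 = 0.0428  (Xerox)
  w_1 = 0.157891·1.9561 + 0.003451·8.2829 = 0.3374  (Honeywell)
  w_2 = 0.157891·1.7012 + 0.003451·15.3511 = 0.3216  (Unilever)
  w_3 = 0.157891·1.3622 + 0.003451·24.0803 = 0.2982  (Nike)
Σw_i=1.0000  μᵀw=0.1180
σ²=wᵀΣw=λ₁·μ_p+λ₂ = 0.157891·0.118 + 0.003451 = 0.022082 ≈ 0.0221


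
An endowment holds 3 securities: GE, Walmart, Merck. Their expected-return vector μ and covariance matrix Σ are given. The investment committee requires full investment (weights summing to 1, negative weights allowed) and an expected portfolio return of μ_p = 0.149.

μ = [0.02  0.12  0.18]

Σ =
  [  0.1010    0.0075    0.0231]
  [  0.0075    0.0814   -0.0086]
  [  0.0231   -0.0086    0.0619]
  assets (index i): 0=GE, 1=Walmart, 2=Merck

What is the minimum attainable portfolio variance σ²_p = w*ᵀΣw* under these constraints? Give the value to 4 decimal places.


0.0299

u=Σ⁻¹μ = [-0.7316  1.9056  3.4457]
v=Σ⁻¹𝟙 = [5.2198  13.5033  16.0832]
a=μᵀu=0.834269  b=𝟙ᵀu=4.619766  c=𝟙ᵀv=34.806312  D=ac−b²=7.695581
λ₁=(c·0.149−b)/D = (34.806312·0.149−4.619766)/7.695581 = 0.073597
λ₂=(a−b·0.149)/D = (0.834269−4.619766·0.149)/7.695581 = 0.018962
w* = 0.073597·u + 0.018962·v:
  w_0 = 0.073597·-0.7316 + 0.018962·5.2198 = 0.0451  (GE)
  w_1 = 0.073597·1.9056 + 0.018962·13.5033 = 0.3963  (Walmart)
  w_2 = 0.073597·3.4457 + 0.018962·16.0832 = 0.5586  (Merck)
Σw_i=1.0000  μᵀw=0.1490
σ²=wᵀΣw=λ₁·μ_p+λ₂ = 0.073597·0.149 + 0.018962 = 0.029928 ≈ 0.0299


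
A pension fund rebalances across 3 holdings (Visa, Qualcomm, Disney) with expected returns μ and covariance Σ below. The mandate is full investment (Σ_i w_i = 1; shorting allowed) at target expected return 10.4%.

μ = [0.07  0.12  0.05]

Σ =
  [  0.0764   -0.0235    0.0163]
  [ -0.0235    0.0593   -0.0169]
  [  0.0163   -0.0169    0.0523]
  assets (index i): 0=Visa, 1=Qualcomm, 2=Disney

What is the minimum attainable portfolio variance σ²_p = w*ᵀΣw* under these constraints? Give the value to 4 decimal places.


x=Σ⁻¹μ = [1.5431  3.0515  1.4612]
y=Σ⁻¹𝟙 = [17.4445  30.4835  23.5339]
a=μᵀx=0.547262  b=𝟙ᵀx=6.055825  c=𝟙ᵀy=71.461876  D=ac−b²=2.435364
λ₁=(c·0.104−b)/D = (71.461876·0.104−6.055825)/2.435364 = 0.565094
λ₂=(a−b·0.104)/D = (0.547262−6.055825·0.104)/2.435364 = -0.033894
w* = 0.565094·x + -0.033894·y:
  w_0 = 0.565094·1.5431 + -0.033894·17.4445 = 0.2808  (Visa)
  w_1 = 0.565094·3.0515 + -0.033894·30.4835 = 0.6912  (Qualcomm)
  w_2 = 0.565094·1.4612 + -0.033894·23.5339 = 0.0280  (Disney)
Σw_i=1.0000  μᵀw=0.1040
σ²=wᵀΣw=λ₁·μ_p+λ₂ = 0.565094·0.104 + -0.033894 = 0.024876 ≈ 0.0249

0.0249


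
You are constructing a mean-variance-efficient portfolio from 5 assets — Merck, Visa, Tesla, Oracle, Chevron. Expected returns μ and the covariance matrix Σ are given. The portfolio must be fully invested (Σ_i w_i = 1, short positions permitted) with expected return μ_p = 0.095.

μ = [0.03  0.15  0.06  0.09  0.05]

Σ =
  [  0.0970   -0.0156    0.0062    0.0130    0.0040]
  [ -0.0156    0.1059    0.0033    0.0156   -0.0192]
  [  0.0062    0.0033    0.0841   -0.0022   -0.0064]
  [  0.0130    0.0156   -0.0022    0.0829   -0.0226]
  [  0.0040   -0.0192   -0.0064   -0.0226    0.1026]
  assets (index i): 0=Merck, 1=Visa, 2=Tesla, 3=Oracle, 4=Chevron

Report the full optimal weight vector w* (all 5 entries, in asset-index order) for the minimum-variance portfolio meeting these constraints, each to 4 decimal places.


0.0486  0.3513  0.1497  0.2335  0.2168

x=Σ⁻¹μ = [0.3140  1.4702  0.7387  1.0601  1.0298]
y=Σ⁻¹𝟙 = [8.9612  11.2076  12.2811  12.9973  15.1236]
a=μᵀx=0.421171  b=𝟙ᵀx=4.612775  c=𝟙ᵀy=60.570758  D=ac−b²=4.232952
λ₁=(c·0.095−b)/D = (60.570758·0.095−4.612775)/4.232952 = 0.269658
λ₂=(a−b·0.095)/D = (0.421171−4.612775·0.095)/4.232952 = -0.004026
w* = 0.269658·x + -0.004026·y:
  w_0 = 0.269658·0.3140 + -0.004026·8.9612 = 0.0486  (Merck)
  w_1 = 0.269658·1.4702 + -0.004026·11.2076 = 0.3513  (Visa)
  w_2 = 0.269658·0.7387 + -0.004026·12.2811 = 0.1497  (Tesla)
  w_3 = 0.269658·1.0601 + -0.004026·12.9973 = 0.2335  (Oracle)
  w_4 = 0.269658·1.0298 + -0.004026·15.1236 = 0.2168  (Chevron)
Σw_i=1.0000  μᵀw=0.0950
σ²=wᵀΣw=λ₁·μ_p+λ₂ = 0.269658·0.095 + -0.004026 = 0.021591 ≈ 0.0216


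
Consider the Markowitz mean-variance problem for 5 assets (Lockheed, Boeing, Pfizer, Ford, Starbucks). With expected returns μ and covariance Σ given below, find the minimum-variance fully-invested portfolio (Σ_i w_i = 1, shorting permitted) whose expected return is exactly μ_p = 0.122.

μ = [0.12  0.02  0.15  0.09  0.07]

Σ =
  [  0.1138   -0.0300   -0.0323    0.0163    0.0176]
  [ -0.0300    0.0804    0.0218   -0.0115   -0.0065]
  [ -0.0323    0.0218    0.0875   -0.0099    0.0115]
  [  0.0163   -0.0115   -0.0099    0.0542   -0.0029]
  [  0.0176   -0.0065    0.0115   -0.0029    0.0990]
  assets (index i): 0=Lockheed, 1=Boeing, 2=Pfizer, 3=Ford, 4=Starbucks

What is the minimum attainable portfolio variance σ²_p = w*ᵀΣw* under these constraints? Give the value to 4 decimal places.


0.0210

p=Σ⁻¹μ = [1.5546  0.4621  2.3373  1.7308  0.2402]
q=Σ⁻¹𝟙 = [12.8265  17.3197  13.1788  21.1053  8.0453]
a=μᵀp=0.718980  b=𝟙ᵀp=6.325041  c=𝟙ᵀq=72.475521  D=ac−b²=12.102315
λ₁=(c·0.122−b)/D = (72.475521·0.122−6.325041)/12.102315 = 0.207974
λ₂=(a−b·0.122)/D = (0.718980−6.325041·0.122)/12.102315 = -0.004352
w* = 0.207974·p + -0.004352·q:
  w_0 = 0.207974·1.5546 + -0.004352·12.8265 = 0.2675  (Lockheed)
  w_1 = 0.207974·0.4621 + -0.004352·17.3197 = 0.0207  (Boeing)
  w_2 = 0.207974·2.3373 + -0.004352·13.1788 = 0.4287  (Pfizer)
  w_3 = 0.207974·1.7308 + -0.004352·21.1053 = 0.2681  (Ford)
  w_4 = 0.207974·0.2402 + -0.004352·8.0453 = 0.0149  (Starbucks)
Σw_i=1.0000  μᵀw=0.1220
σ²=wᵀΣw=λ₁·μ_p+λ₂ = 0.207974·0.122 + -0.004352 = 0.021020 ≈ 0.0210


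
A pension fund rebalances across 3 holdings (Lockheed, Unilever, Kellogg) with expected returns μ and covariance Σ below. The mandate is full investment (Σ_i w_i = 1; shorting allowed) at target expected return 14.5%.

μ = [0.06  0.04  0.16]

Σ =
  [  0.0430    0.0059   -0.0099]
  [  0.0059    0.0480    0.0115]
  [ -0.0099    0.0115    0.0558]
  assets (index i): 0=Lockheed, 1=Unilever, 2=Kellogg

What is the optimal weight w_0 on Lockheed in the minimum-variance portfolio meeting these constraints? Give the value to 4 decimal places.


0.3983

g=Σ⁻¹μ = [2.1867  -0.2266  3.3020]
h=Σ⁻¹𝟙 = [26.0718  12.8619  19.8960]
a=μᵀg=0.650463  b=𝟙ᵀg=5.262146  c=𝟙ᵀh=58.829701  D=ac−b²=10.576374
λ₁=(c·0.145−b)/D = (58.829701·0.145−5.262146)/10.576374 = 0.309006
λ₂=(a−b·0.145)/D = (0.650463−5.262146·0.145)/10.576374 = -0.010641
w* = 0.309006·g + -0.010641·h:
  w_0 = 0.309006·2.1867 + -0.010641·26.0718 = 0.3983  (Lockheed)
  w_1 = 0.309006·-0.2266 + -0.010641·12.8619 = -0.2069  (Unilever)
  w_2 = 0.309006·3.3020 + -0.010641·19.8960 = 0.8086  (Kellogg)
Σw_i=1.0000  μᵀw=0.1450
σ²=wᵀΣw=λ₁·μ_p+λ₂ = 0.309006·0.145 + -0.010641 = 0.034164 ≈ 0.0342


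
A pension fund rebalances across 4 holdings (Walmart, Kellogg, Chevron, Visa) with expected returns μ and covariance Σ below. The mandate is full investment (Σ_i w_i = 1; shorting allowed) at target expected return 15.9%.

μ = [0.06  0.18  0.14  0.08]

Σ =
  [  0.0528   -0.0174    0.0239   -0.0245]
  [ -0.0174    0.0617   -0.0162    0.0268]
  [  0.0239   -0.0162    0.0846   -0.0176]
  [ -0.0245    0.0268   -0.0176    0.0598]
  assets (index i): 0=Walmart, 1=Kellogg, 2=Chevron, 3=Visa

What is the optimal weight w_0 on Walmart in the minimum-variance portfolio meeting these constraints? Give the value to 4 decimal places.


u=Σ⁻¹μ = [1.9029  3.4854  2.0242  1.1511]
v=Σ⁻¹𝟙 = [31.0119  17.0473  11.5645  25.1916]
a=μᵀu=1.117024  b=𝟙ᵀu=8.563573  c=𝟙ᵀv=84.815200  D=ac−b²=21.405816
λ₁=(c·0.159−b)/D = (84.815200·0.159−8.563573)/21.405816 = 0.229940
λ₂=(a−b·0.159)/D = (1.117024−8.563573·0.159)/21.405816 = -0.011426
w* = 0.229940·u + -0.011426·v:
  w_0 = 0.229940·1.9029 + -0.011426·31.0119 = 0.0832  (Walmart)
  w_1 = 0.229940·3.4854 + -0.011426·17.0473 = 0.6067  (Kellogg)
  w_2 = 0.229940·2.0242 + -0.011426·11.5645 = 0.3333  (Chevron)
  w_3 = 0.229940·1.1511 + -0.011426·25.1916 = -0.0232  (Visa)
Σw_i=1.0000  μᵀw=0.1590
σ²=wᵀΣw=λ₁·μ_p+λ₂ = 0.229940·0.159 + -0.011426 = 0.025134 ≈ 0.0251

0.0832


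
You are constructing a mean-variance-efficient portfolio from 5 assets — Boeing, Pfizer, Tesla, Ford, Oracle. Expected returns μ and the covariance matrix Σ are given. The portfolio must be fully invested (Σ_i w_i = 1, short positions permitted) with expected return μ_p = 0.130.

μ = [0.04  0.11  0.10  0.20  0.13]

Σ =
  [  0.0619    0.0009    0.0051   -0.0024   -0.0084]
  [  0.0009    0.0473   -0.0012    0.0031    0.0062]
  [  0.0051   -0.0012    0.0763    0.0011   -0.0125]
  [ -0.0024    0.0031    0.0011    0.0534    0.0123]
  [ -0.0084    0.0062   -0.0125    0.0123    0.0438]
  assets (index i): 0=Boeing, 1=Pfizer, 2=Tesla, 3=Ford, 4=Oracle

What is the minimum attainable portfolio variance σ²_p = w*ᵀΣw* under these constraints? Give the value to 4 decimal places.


0.0127

x=Σ⁻¹μ = [0.9425  1.8206  1.6409  3.0732  2.4963]
y=Σ⁻¹𝟙 = [18.4637  17.0993  16.0626  12.4664  25.0348]
a=μᵀx=1.341222  b=𝟙ᵀx=9.973543  c=𝟙ᵀy=89.126840  D=ac−b²=20.067328
λ₁=(c·0.130−b)/D = (89.126840·0.130−9.973543)/20.067328 = 0.080377
λ₂=(a−b·0.130)/D = (1.341222−9.973543·0.130)/20.067328 = 0.002226
w* = 0.080377·x + 0.002226·y:
  w_0 = 0.080377·0.9425 + 0.002226·18.4637 = 0.1168  (Boeing)
  w_1 = 0.080377·1.8206 + 0.002226·17.0993 = 0.1844  (Pfizer)
  w_2 = 0.080377·1.6409 + 0.002226·16.0626 = 0.1676  (Tesla)
  w_3 = 0.080377·3.0732 + 0.002226·12.4664 = 0.2748  (Ford)
  w_4 = 0.080377·2.4963 + 0.002226·25.0348 = 0.2564  (Oracle)
Σw_i=1.0000  μᵀw=0.1300
σ²=wᵀΣw=λ₁·μ_p+λ₂ = 0.080377·0.130 + 0.002226 = 0.012675 ≈ 0.0127


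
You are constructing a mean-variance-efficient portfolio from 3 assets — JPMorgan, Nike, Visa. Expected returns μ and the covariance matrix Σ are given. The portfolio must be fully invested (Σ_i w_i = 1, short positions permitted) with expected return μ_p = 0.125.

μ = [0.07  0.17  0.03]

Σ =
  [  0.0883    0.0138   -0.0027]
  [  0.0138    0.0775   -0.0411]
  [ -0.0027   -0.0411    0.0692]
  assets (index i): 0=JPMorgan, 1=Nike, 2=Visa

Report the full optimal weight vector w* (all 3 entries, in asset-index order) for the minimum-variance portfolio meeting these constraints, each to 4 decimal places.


g=Σ⁻¹μ = [0.3282  3.4624  2.5027]
h=Σ⁻¹𝟙 = [7.8793  28.2133  31.5151]
a=μᵀg=0.686657  b=𝟙ᵀg=6.293275  c=𝟙ᵀh=67.607764  D=ac−b²=6.818035
λ₁=(c·0.125−b)/D = (67.607764·0.125−6.293275)/6.818035 = 0.316469
λ₂=(a−b·0.125)/D = (0.686657−6.293275·0.125)/6.818035 = -0.014667
w* = 0.316469·g + -0.014667·h:
  w_0 = 0.316469·0.3282 + -0.014667·7.8793 = -0.0117  (JPMorgan)
  w_1 = 0.316469·3.4624 + -0.014667·28.2133 = 0.6819  (Nike)
  w_2 = 0.316469·2.5027 + -0.014667·31.5151 = 0.3298  (Visa)
Σw_i=1.0000  μᵀw=0.1250
σ²=wᵀΣw=λ₁·μ_p+λ₂ = 0.316469·0.125 + -0.014667 = 0.024891 ≈ 0.0249

-0.0117  0.6819  0.3298


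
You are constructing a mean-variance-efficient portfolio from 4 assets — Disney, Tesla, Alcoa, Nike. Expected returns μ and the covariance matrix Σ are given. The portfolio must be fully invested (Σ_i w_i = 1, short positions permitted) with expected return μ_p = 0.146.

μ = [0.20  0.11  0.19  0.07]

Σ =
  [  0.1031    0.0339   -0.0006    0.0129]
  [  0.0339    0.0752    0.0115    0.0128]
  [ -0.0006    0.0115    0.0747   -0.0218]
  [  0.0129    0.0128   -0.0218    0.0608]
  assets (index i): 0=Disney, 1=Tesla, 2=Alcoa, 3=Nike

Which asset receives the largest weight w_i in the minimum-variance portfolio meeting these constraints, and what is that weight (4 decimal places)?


Alcoa (0.4214)

x=Σ⁻¹μ = [1.7628  -0.1420  3.1441  1.9345]
y=Σ⁻¹𝟙 = [5.7866  4.1934  18.9552  21.1332]
a=μᵀx=1.069733  b=𝟙ᵀx=6.699405  c=𝟙ᵀy=50.068415  D=ac−b²=8.677794
λ₁=(c·0.146−b)/D = (50.068415·0.146−6.699405)/8.677794 = 0.070362
λ₂=(a−b·0.146)/D = (1.069733−6.699405·0.146)/8.677794 = 0.010558
w* = 0.070362·x + 0.010558·y:
  w_0 = 0.070362·1.7628 + 0.010558·5.7866 = 0.1851  (Disney)
  w_1 = 0.070362·-0.1420 + 0.010558·4.1934 = 0.0343  (Tesla)
  w_2 = 0.070362·3.1441 + 0.010558·18.9552 = 0.4214  (Alcoa)
  w_3 = 0.070362·1.9345 + 0.010558·21.1332 = 0.3592  (Nike)
Σw_i=1.0000  μᵀw=0.1460
σ²=wᵀΣw=λ₁·μ_p+λ₂ = 0.070362·0.146 + 0.010558 = 0.020831 ≈ 0.0208


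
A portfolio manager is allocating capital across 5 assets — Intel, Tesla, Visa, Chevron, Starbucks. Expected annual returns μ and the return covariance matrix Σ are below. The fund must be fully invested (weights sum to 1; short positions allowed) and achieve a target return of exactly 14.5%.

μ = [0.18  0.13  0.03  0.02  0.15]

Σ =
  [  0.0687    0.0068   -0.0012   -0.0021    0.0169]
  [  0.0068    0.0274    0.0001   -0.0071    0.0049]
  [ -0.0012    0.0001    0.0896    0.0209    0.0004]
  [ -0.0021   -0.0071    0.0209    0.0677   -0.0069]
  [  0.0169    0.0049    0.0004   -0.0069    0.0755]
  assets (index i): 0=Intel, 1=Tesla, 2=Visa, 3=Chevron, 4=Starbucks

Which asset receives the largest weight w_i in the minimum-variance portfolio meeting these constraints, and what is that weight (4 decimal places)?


Tesla (0.5211)

u=Σ⁻¹μ = [1.8915  4.2625  0.1400  0.8973  1.3680]
v=Σ⁻¹𝟙 = [8.9986  36.9912  7.0369  17.8194  10.4213]
a=μᵀu=1.121940  b=𝟙ᵀu=8.559291  c=𝟙ᵀv=81.267336  D=ac−b²=17.915624
λ₁=(c·0.145−b)/D = (81.267336·0.145−8.559291)/17.915624 = 0.179981
λ₂=(a−b·0.145)/D = (1.121940−8.559291·0.145)/17.915624 = -0.006651
w* = 0.179981·u + -0.006651·v:
  w_0 = 0.179981·1.8915 + -0.006651·8.9986 = 0.2806  (Intel)
  w_1 = 0.179981·4.2625 + -0.006651·36.9912 = 0.5211  (Tesla)
  w_2 = 0.179981·0.1400 + -0.006651·7.0369 = -0.0216  (Visa)
  w_3 = 0.179981·0.8973 + -0.006651·17.8194 = 0.0430  (Chevron)
  w_4 = 0.179981·1.3680 + -0.006651·10.4213 = 0.1769  (Starbucks)
Σw_i=1.0000  μᵀw=0.1450
σ²=wᵀΣw=λ₁·μ_p+λ₂ = 0.179981·0.145 + -0.006651 = 0.019446 ≈ 0.0194


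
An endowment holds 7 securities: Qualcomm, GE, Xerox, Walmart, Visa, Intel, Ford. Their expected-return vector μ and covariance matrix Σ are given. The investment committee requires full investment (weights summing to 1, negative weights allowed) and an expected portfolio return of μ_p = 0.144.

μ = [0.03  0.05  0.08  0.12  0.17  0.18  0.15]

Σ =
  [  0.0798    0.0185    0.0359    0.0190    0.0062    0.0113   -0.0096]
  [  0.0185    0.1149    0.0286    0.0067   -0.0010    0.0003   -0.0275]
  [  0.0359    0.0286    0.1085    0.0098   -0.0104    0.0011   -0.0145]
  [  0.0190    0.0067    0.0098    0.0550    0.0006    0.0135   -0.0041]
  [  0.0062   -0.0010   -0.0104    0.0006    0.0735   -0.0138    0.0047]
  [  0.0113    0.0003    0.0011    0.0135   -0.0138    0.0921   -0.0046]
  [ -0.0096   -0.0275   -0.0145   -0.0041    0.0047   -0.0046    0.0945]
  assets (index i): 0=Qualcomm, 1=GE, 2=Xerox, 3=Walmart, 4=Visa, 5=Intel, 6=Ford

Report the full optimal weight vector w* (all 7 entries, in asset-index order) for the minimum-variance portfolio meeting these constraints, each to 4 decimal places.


x=Σ⁻¹μ = [-1.1055  0.6682  1.2748  1.7918  2.8980  2.3397  1.9126]
y=Σ⁻¹𝟙 = [2.6078  9.2277  8.1821  12.7934  15.7855  11.6555  15.1250]
a=μᵀx=1.517947  b=𝟙ᵀx=9.779655  c=𝟙ᵀy=75.376850  D=ac−b²=18.776425
λ₁=(c·0.144−b)/D = (75.376850·0.144−9.779655)/18.776425 = 0.057232
λ₂=(a−b·0.144)/D = (1.517947−9.779655·0.144)/18.776425 = 0.005841
w* = 0.057232·x + 0.005841·y:
  w_0 = 0.057232·-1.1055 + 0.005841·2.6078 = -0.0480  (Qualcomm)
  w_1 = 0.057232·0.6682 + 0.005841·9.2277 = 0.0921  (GE)
  w_2 = 0.057232·1.2748 + 0.005841·8.1821 = 0.1208  (Xerox)
  w_3 = 0.057232·1.7918 + 0.005841·12.7934 = 0.1773  (Walmart)
  w_4 = 0.057232·2.8980 + 0.005841·15.7855 = 0.2581  (Visa)
  w_5 = 0.057232·2.3397 + 0.005841·11.6555 = 0.2020  (Intel)
  w_6 = 0.057232·1.9126 + 0.005841·15.1250 = 0.1978  (Ford)
Σw_i=1.0000  μᵀw=0.1440
σ²=wᵀΣw=λ₁·μ_p+λ₂ = 0.057232·0.144 + 0.005841 = 0.014083 ≈ 0.0141

-0.0480  0.0921  0.1208  0.1773  0.2581  0.2020  0.1978


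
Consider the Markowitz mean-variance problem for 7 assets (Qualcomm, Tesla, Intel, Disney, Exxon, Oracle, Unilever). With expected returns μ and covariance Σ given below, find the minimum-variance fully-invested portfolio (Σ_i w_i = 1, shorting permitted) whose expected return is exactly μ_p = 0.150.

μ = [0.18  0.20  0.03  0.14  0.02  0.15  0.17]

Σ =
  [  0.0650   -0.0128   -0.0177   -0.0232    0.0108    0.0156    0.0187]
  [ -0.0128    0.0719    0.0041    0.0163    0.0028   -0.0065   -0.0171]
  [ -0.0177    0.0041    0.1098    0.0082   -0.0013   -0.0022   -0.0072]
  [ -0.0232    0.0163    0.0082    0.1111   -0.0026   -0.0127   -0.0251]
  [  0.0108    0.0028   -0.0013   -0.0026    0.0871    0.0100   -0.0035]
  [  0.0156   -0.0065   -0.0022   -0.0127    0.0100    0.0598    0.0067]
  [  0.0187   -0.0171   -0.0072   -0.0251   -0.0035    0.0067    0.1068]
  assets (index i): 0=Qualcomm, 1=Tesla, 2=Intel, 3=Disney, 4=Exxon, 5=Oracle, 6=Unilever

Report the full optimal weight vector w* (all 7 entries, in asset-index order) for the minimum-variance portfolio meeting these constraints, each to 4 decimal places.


u=Σ⁻¹μ = [3.3493  3.5576  0.6945  2.0850  -0.4178  2.3409  1.9512]
v=Σ⁻¹𝟙 = [18.6419  17.2867  11.6051  14.1246  8.0463  14.4383  12.3269]
a=μᵀu=2.301616  b=𝟙ᵀu=13.560716  c=𝟙ᵀv=96.469830  D=ac−b²=38.143432
λ₁=(c·0.150−b)/D = (96.469830·0.150−13.560716)/38.143432 = 0.023851
λ₂=(a−b·0.150)/D = (2.301616−13.560716·0.150)/38.143432 = 0.007013
w* = 0.023851·u + 0.007013·v:
  w_0 = 0.023851·3.3493 + 0.007013·18.6419 = 0.2106  (Qualcomm)
  w_1 = 0.023851·3.5576 + 0.007013·17.2867 = 0.2061  (Tesla)
  w_2 = 0.023851·0.6945 + 0.007013·11.6051 = 0.0980  (Intel)
  w_3 = 0.023851·2.0850 + 0.007013·14.1246 = 0.1488  (Disney)
  w_4 = 0.023851·-0.4178 + 0.007013·8.0463 = 0.0465  (Exxon)
  w_5 = 0.023851·2.3409 + 0.007013·14.4383 = 0.1571  (Oracle)
  w_6 = 0.023851·1.9512 + 0.007013·12.3269 = 0.1330  (Unilever)
Σw_i=1.0000  μᵀw=0.1500
σ²=wᵀΣw=λ₁·μ_p+λ₂ = 0.023851·0.150 + 0.007013 = 0.010591 ≈ 0.0106

0.2106  0.2061  0.0980  0.1488  0.0465  0.1571  0.1330


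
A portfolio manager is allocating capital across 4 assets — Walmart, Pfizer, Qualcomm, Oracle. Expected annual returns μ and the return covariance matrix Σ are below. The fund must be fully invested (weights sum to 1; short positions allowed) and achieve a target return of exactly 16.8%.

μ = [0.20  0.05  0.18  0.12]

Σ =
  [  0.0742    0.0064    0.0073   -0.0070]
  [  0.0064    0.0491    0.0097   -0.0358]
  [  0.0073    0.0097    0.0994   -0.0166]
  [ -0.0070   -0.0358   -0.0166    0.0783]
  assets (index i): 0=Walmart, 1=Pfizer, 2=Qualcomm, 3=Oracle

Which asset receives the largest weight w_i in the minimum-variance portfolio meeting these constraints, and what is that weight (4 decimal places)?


p=Σ⁻¹μ = [2.5892  2.8267  1.9234  3.4642]
q=Σ⁻¹𝟙 = [12.0858  42.6315  10.9694  35.6692]
a=μᵀp=1.421093  b=𝟙ᵀp=10.803530  c=𝟙ᵀq=101.355884  D=ac−b²=27.319864
λ₁=(c·0.168−b)/D = (101.355884·0.168−10.803530)/27.319864 = 0.227829
λ₂=(a−b·0.168)/D = (1.421093−10.803530·0.168)/27.319864 = -0.014418
w* = 0.227829·p + -0.014418·q:
  w_0 = 0.227829·2.5892 + -0.014418·12.0858 = 0.4156  (Walmart)
  w_1 = 0.227829·2.8267 + -0.014418·42.6315 = 0.0293  (Pfizer)
  w_2 = 0.227829·1.9234 + -0.014418·10.9694 = 0.2800  (Qualcomm)
  w_3 = 0.227829·3.4642 + -0.014418·35.6692 = 0.2750  (Oracle)
Σw_i=1.0000  μᵀw=0.1680
σ²=wᵀΣw=λ₁·μ_p+λ₂ = 0.227829·0.168 + -0.014418 = 0.023857 ≈ 0.0239

Walmart (0.4156)


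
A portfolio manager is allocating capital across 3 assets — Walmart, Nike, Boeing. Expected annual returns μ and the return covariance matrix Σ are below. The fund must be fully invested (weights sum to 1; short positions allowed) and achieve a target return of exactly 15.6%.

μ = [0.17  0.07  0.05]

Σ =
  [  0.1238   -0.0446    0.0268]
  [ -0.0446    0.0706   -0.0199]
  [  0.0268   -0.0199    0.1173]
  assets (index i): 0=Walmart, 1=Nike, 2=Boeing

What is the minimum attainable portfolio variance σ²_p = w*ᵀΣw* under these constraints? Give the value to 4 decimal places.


g=Σ⁻¹μ = [2.1888  2.4716  0.3455]
h=Σ⁻¹𝟙 = [15.6528  26.7256  9.4829]
a=μᵀg=0.562386  b=𝟙ᵀg=5.005914  c=𝟙ᵀh=51.861281  D=ac−b²=4.106876
λ₁=(c·0.156−b)/D = (51.861281·0.156−5.005914)/4.106876 = 0.751044
λ₂=(a−b·0.156)/D = (0.562386−5.005914·0.156)/4.106876 = -0.053212
w* = 0.751044·g + -0.053212·h:
  w_0 = 0.751044·2.1888 + -0.053212·15.6528 = 0.8110  (Walmart)
  w_1 = 0.751044·2.4716 + -0.053212·26.7256 = 0.4342  (Nike)
  w_2 = 0.751044·0.3455 + -0.053212·9.4829 = -0.2451  (Boeing)
Σw_i=1.0000  μᵀw=0.1560
σ²=wᵀΣw=λ₁·μ_p+λ₂ = 0.751044·0.156 + -0.053212 = 0.063951 ≈ 0.0640

0.0640


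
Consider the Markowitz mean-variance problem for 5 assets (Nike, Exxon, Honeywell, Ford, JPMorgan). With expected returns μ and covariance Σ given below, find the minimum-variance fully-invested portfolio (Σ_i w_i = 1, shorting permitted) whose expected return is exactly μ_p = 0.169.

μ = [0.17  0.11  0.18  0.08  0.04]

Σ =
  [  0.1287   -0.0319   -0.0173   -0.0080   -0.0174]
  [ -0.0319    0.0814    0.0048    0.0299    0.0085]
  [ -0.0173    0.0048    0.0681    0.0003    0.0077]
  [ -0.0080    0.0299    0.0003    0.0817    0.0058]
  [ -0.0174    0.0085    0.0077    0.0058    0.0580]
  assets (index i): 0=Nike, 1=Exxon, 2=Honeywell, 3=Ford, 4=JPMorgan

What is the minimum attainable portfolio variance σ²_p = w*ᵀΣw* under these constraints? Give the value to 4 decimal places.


u=Σ⁻¹μ = [2.2999  1.8303  3.0214  0.4764  0.6626]
v=Σ⁻¹𝟙 = [15.9180  12.9297  15.8329  7.7845  17.2415]
a=μᵀu=1.200790  b=𝟙ᵀu=8.290675  c=𝟙ᵀv=69.706636  D=ac−b²=14.967761
λ₁=(c·0.169−b)/D = (69.706636·0.169−8.290675)/14.967761 = 0.233151
λ₂=(a−b·0.169)/D = (1.200790−8.290675·0.169)/14.967761 = -0.013384
w* = 0.233151·u + -0.013384·v:
  w_0 = 0.233151·2.2999 + -0.013384·15.9180 = 0.3232  (Nike)
  w_1 = 0.233151·1.8303 + -0.013384·12.9297 = 0.2537  (Exxon)
  w_2 = 0.233151·3.0214 + -0.013384·15.8329 = 0.4925  (Honeywell)
  w_3 = 0.233151·0.4764 + -0.013384·7.7845 = 0.0069  (Ford)
  w_4 = 0.233151·0.6626 + -0.013384·17.2415 = -0.0763  (JPMorgan)
Σw_i=1.0000  μᵀw=0.1690
σ²=wᵀΣw=λ₁·μ_p+λ₂ = 0.233151·0.169 + -0.013384 = 0.026018 ≈ 0.0260

0.0260


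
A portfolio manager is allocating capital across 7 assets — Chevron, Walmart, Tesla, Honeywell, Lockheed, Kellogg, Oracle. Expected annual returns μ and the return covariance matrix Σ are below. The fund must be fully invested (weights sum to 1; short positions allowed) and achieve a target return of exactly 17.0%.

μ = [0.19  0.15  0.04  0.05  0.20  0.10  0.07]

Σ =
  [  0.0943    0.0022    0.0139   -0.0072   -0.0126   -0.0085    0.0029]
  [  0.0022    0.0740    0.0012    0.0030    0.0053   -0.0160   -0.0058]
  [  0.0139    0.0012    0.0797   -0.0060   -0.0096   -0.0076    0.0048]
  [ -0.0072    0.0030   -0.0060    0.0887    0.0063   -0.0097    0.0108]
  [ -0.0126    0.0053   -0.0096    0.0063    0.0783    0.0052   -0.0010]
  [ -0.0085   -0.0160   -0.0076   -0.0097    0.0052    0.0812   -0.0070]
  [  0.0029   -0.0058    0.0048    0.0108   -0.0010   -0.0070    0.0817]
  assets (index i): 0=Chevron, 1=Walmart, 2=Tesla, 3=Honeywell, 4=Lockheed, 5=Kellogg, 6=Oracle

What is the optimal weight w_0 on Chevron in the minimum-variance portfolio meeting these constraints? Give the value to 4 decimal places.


0.2902

x=Σ⁻¹μ = [2.4365  2.2325  0.5410  0.6226  2.6939  1.9666  1.0162]
y=Σ⁻¹𝟙 = [12.2908  16.7568  13.8168  12.3707  13.1504  19.9026  12.4124]
a=μᵀx=1.657141  b=𝟙ᵀx=11.509182  c=𝟙ᵀy=100.700400  D=ac−b²=34.413443
λ₁=(c·0.170−b)/D = (100.700400·0.170−11.509182)/34.413443 = 0.163014
λ₂=(a−b·0.170)/D = (1.657141−11.509182·0.170)/34.413443 = -0.008701
w* = 0.163014·x + -0.008701·y:
  w_0 = 0.163014·2.4365 + -0.008701·12.2908 = 0.2902  (Chevron)
  w_1 = 0.163014·2.2325 + -0.008701·16.7568 = 0.2181  (Walmart)
  w_2 = 0.163014·0.5410 + -0.008701·13.8168 = -0.0320  (Tesla)
  w_3 = 0.163014·0.6226 + -0.008701·12.3707 = -0.0061  (Honeywell)
  w_4 = 0.163014·2.6939 + -0.008701·13.1504 = 0.3247  (Lockheed)
  w_5 = 0.163014·1.9666 + -0.008701·19.9026 = 0.1474  (Kellogg)
  w_6 = 0.163014·1.0162 + -0.008701·12.4124 = 0.0577  (Oracle)
Σw_i=1.0000  μᵀw=0.1700
σ²=wᵀΣw=λ₁·μ_p+λ₂ = 0.163014·0.170 + -0.008701 = 0.019012 ≈ 0.0190


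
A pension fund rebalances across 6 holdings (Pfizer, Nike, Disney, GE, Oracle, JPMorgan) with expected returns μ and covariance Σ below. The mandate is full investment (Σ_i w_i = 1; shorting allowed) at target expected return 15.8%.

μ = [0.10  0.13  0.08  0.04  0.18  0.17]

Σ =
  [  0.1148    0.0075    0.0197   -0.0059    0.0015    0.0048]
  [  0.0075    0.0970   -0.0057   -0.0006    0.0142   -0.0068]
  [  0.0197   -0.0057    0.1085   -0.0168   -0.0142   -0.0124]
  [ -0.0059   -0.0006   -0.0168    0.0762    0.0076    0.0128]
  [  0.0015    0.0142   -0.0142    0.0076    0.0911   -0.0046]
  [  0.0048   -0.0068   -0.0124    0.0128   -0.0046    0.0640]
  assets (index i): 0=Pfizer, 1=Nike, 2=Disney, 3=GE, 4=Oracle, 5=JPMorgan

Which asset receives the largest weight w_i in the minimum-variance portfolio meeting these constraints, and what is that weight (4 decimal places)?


g=Σ⁻¹μ = [0.3932  1.3021  1.3949  0.1292  2.1328  3.1628]
h=Σ⁻¹𝟙 = [5.3742  10.3692  14.2161  12.7140  11.3034  17.3477]
a=μᵀg=1.246932  b=𝟙ᵀg=8.514972  c=𝟙ᵀh=71.324500  D=ac−b²=16.432046
λ₁=(c·0.158−b)/D = (71.324500·0.158−8.514972)/16.432046 = 0.167618
λ₂=(a−b·0.158)/D = (1.246932−8.514972·0.158)/16.432046 = -0.005990
w* = 0.167618·g + -0.005990·h:
  w_0 = 0.167618·0.3932 + -0.005990·5.3742 = 0.0337  (Pfizer)
  w_1 = 0.167618·1.3021 + -0.005990·10.3692 = 0.1561  (Nike)
  w_2 = 0.167618·1.3949 + -0.005990·14.2161 = 0.1487  (Disney)
  w_3 = 0.167618·0.1292 + -0.005990·12.7140 = -0.0545  (GE)
  w_4 = 0.167618·2.1328 + -0.005990·11.3034 = 0.2898  (Oracle)
  w_5 = 0.167618·3.1628 + -0.005990·17.3477 = 0.4262  (JPMorgan)
Σw_i=1.0000  μᵀw=0.1580
σ²=wᵀΣw=λ₁·μ_p+λ₂ = 0.167618·0.158 + -0.005990 = 0.020493 ≈ 0.0205

JPMorgan (0.4262)


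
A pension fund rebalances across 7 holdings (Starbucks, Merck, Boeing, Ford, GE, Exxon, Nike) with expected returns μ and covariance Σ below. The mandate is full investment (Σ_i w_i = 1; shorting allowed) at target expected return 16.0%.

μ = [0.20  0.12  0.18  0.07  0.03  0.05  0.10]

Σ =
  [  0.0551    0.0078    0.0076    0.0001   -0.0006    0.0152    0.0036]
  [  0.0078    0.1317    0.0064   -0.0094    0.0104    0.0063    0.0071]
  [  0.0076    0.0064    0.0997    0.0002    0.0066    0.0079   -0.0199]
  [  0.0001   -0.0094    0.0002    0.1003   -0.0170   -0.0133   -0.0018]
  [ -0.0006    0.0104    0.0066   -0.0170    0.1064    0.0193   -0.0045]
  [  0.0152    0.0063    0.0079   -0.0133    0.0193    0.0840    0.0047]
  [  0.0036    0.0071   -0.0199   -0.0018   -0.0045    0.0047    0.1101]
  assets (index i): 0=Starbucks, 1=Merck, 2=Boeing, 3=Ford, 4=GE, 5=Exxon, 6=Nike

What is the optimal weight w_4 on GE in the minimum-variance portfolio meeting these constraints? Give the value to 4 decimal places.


0.0411

g=Σ⁻¹μ = [3.2966  0.6122  1.7297  0.7976  0.3488  -0.2259  1.1106]
h=Σ⁻¹𝟙 = [13.3873  5.6218  9.4474  13.2599  9.5299  7.5071  10.2758]
a=μᵀg=1.210194  b=𝟙ᵀg=7.669642  c=𝟙ᵀh=69.029241  D=ac−b²=24.715379
λ₁=(c·0.160−b)/D = (69.029241·0.160−7.669642)/24.715379 = 0.136556
λ₂=(a−b·0.160)/D = (1.210194−7.669642·0.160)/24.715379 = -0.000686
w* = 0.136556·g + -0.000686·h:
  w_0 = 0.136556·3.2966 + -0.000686·13.3873 = 0.4410  (Starbucks)
  w_1 = 0.136556·0.6122 + -0.000686·5.6218 = 0.0797  (Merck)
  w_2 = 0.136556·1.7297 + -0.000686·9.4474 = 0.2297  (Boeing)
  w_3 = 0.136556·0.7976 + -0.000686·13.2599 = 0.0998  (Ford)
  w_4 = 0.136556·0.3488 + -0.000686·9.5299 = 0.0411  (GE)
  w_5 = 0.136556·-0.2259 + -0.000686·7.5071 = -0.0360  (Exxon)
  w_6 = 0.136556·1.1106 + -0.000686·10.2758 = 0.1446  (Nike)
Σw_i=1.0000  μᵀw=0.1600
σ²=wᵀΣw=λ₁·μ_p+λ₂ = 0.136556·0.160 + -0.000686 = 0.021163 ≈ 0.0212


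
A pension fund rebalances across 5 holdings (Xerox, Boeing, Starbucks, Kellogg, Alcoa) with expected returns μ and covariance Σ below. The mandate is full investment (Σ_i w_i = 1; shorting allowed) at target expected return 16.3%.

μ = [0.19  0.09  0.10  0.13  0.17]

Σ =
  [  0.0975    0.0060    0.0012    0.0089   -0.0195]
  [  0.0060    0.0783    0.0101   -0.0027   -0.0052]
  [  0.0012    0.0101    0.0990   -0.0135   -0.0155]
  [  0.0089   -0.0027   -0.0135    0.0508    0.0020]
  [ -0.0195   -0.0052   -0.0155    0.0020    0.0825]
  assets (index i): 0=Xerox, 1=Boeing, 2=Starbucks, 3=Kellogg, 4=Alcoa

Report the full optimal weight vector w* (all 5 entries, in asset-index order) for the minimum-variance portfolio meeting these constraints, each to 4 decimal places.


0.3492  -0.0089  0.1087  0.1771  0.3738

g=Σ⁻¹μ = [2.2107  1.0443  1.6802  2.5595  2.9026]
h=Σ⁻¹𝟙 = [10.9022  11.9875  14.4482  21.5570  17.6456]
a=μᵀg=1.508209  b=𝟙ᵀg=10.397280  c=𝟙ᵀh=76.540514  D=ac−b²=7.335667
λ₁=(c·0.163−b)/D = (76.540514·0.163−10.397280)/7.335667 = 0.283386
λ₂=(a−b·0.163)/D = (1.508209−10.397280·0.163)/7.335667 = -0.025430
w* = 0.283386·g + -0.025430·h:
  w_0 = 0.283386·2.2107 + -0.025430·10.9022 = 0.3492  (Xerox)
  w_1 = 0.283386·1.0443 + -0.025430·11.9875 = -0.0089  (Boeing)
  w_2 = 0.283386·1.6802 + -0.025430·14.4482 = 0.1087  (Starbucks)
  w_3 = 0.283386·2.5595 + -0.025430·21.5570 = 0.1771  (Kellogg)
  w_4 = 0.283386·2.9026 + -0.025430·17.6456 = 0.3738  (Alcoa)
Σw_i=1.0000  μᵀw=0.1630
σ²=wᵀΣw=λ₁·μ_p+λ₂ = 0.283386·0.163 + -0.025430 = 0.020762 ≈ 0.0208


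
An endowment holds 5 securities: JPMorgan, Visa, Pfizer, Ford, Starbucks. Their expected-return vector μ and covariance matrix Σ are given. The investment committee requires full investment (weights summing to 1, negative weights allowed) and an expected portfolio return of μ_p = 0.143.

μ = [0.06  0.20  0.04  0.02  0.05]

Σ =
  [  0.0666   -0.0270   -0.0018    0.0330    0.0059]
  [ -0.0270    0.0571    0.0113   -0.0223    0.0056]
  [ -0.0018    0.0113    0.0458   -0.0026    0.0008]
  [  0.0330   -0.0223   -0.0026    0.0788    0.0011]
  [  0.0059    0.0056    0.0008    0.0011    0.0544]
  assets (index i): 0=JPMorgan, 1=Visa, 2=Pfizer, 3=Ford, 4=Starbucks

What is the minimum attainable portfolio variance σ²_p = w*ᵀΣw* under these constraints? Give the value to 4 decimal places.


0.0175

p=Σ⁻¹μ = [2.6370  5.0006  -0.2272  0.5556  0.1105]
q=Σ⁻¹𝟙 = [18.8841  26.8879  16.4379  12.7511  13.0668]
a=μᵀp=1.165894  b=𝟙ᵀp=8.076500  c=𝟙ᵀq=88.027852  D=ac−b²=37.401284
λ₁=(c·0.143−b)/D = (88.027852·0.143−8.076500)/37.401284 = 0.120624
λ₂=(a−b·0.143)/D = (1.165894−8.076500·0.143)/37.401284 = 0.000293
w* = 0.120624·p + 0.000293·q:
  w_0 = 0.120624·2.6370 + 0.000293·18.8841 = 0.3236  (JPMorgan)
  w_1 = 0.120624·5.0006 + 0.000293·26.8879 = 0.6111  (Visa)
  w_2 = 0.120624·-0.2272 + 0.000293·16.4379 = -0.0226  (Pfizer)
  w_3 = 0.120624·0.5556 + 0.000293·12.7511 = 0.0708  (Ford)
  w_4 = 0.120624·0.1105 + 0.000293·13.0668 = 0.0172  (Starbucks)
Σw_i=1.0000  μᵀw=0.1430
σ²=wᵀΣw=λ₁·μ_p+λ₂ = 0.120624·0.143 + 0.000293 = 0.017542 ≈ 0.0175
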